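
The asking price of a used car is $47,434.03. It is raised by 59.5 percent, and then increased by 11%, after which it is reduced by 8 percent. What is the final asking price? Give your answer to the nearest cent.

$77,261.21

Each change multiplies by a factor: 1.595 × 1.11 × 0.92 = 1.628814.
$47,434.03 × 1.628814 = $77261.21214042 ≈ $77,261.21.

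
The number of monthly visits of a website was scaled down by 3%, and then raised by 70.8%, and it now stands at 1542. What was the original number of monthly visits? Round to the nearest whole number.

931

Undoing the 70.8% increase: 1542 ÷ 1.708 ≈ 902.810304.
Undoing the 3% decrease: 902.810304 ÷ 0.97 ≈ 931.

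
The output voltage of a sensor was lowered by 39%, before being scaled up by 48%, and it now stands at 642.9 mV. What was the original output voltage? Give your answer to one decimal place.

712.1 mV

The overall multiplier applied was 0.61 × 1.48 = 0.9028.
So the original output voltage was 642.9 ÷ 0.9028 ≈ 712.1 mV.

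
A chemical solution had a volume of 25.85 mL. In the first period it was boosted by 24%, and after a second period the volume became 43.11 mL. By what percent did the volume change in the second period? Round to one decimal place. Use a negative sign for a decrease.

After the first period: 25.85 × 1.24 = 32.054.
Second-period multiplier: 43.11 ÷ 32.054 ≈ 1.34492.
That is a change of 34.5%.

34.5%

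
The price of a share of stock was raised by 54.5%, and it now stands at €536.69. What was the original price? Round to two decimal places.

The overall multiplier applied was 1.545.
So the original price was €536.69 ÷ 1.545 ≈ €347.37.

€347.37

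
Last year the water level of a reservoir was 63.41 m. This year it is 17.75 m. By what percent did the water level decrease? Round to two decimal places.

72.01%

Change: 17.75 − 63.41 = -45.66.
Relative to the original: -45.66 ÷ 63.41 ≈ -72.01%.
So the water level decreased by 72.01%.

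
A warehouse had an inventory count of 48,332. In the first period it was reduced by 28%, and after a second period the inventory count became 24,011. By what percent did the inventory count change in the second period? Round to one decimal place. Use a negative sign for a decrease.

After the first period: 48,332 × 0.72 = 34799.04.
Second-period multiplier: 24,011 ÷ 34799.04 ≈ 0.68999.
That is a change of -31.0%.

-31.0%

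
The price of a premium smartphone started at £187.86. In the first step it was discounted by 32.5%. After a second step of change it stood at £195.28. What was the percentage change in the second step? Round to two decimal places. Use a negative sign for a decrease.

After the first step: £187.86 × 0.675 = £126.8055.
Second-step multiplier: £195.28 ÷ £126.8055 ≈ 1.539996.
That is a change of 54.00%.

54.00%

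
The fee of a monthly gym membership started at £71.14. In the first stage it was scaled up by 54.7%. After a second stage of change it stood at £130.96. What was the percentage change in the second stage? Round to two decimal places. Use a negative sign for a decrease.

After the first stage: £71.14 × 1.547 = £110.05358.
Second-stage multiplier: £130.96 ÷ £110.05358 ≈ 1.189966.
That is a change of 19.00%.

19.00%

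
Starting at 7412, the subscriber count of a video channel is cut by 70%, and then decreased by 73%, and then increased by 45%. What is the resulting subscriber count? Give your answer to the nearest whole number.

871

Apply the 70% decrease: 7412 × 0.3 = 2223.6.
73% decrease: 2223.6 × 0.27 = 600.372.
After the 45% increase: 600.372 × 1.45 = 870.5394 ≈ 871.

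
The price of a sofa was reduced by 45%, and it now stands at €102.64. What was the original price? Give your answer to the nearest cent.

€186.62

The overall multiplier applied was 0.55.
So the original price was €102.64 ÷ 0.55 ≈ €186.62.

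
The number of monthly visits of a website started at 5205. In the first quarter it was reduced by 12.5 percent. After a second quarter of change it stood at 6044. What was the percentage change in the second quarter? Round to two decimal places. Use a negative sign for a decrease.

After the first quarter: 5205 × 0.875 = 4554.375.
Second-quarter multiplier: 6044 ÷ 4554.375 ≈ 1.327076.
That is a change of 32.71%.

32.71%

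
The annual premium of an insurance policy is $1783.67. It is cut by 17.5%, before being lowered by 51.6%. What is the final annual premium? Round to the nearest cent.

$712.22

Each change multiplies by a factor: 0.825 × 0.484 = 0.3993.
$1783.67 × 0.3993 = $712.219431 ≈ $712.22.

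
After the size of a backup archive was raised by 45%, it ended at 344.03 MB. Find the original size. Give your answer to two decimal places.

The overall multiplier applied was 1.45.
So the original size was 344.03 ÷ 1.45 ≈ 237.26 MB.

237.26 MB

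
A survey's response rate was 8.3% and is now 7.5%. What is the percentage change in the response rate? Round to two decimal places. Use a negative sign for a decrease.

-9.64%

The change is 7.5 − 8.3 = -0.8 percentage points.
Relative to the original 8.3%, that is -0.8 ÷ 8.3 ≈ -9.64%.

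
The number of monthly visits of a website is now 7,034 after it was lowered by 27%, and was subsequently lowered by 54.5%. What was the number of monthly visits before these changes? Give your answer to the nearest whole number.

The overall multiplier applied was 0.73 × 0.455 = 0.33215.
So the original number of monthly visits was 7,034 ÷ 0.33215 ≈ 21,177.

21,177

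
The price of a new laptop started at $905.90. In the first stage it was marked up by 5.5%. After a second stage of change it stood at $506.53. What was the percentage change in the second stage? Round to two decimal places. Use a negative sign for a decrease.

After the first stage: $905.90 × 1.055 = $955.7245.
Second-stage multiplier: $506.53 ÷ $955.7245 ≈ 0.529996.
That is a change of -47.00%.

-47.00%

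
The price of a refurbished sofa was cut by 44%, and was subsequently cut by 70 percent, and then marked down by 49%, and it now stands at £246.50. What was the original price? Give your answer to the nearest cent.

£2876.98

Undoing the 49% decrease: £246.50 ÷ 0.51 ≈ £483.333333.
Undoing the 70% decrease: £483.333333 ÷ 0.3 = £1611.11111.
Undoing the 44% decrease: £1611.11111 ÷ 0.56 ≈ £2876.98.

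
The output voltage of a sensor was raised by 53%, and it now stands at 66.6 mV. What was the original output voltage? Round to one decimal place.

The overall multiplier applied was 1.53.
So the original output voltage was 66.6 ÷ 1.53 ≈ 43.5 mV.

43.5 mV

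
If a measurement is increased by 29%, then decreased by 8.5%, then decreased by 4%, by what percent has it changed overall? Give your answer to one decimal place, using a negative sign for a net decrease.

A 29% increase multiplies by 1.29.
Then an 8.5% decrease: 1.29 × 0.915 = 1.18035.
Then a 4% decrease: 1.18035 × 0.96 = 1.133136.
Overall factor 1.133136, i.e. 13.3%.

13.3%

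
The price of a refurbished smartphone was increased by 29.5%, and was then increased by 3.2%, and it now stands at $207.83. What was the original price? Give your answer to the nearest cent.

$155.51

The overall multiplier applied was 1.295 × 1.032 = 1.33644.
So the original price was $207.83 ÷ 1.33644 ≈ $155.51.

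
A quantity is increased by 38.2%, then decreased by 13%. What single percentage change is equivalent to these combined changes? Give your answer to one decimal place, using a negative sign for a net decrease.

A 38.2% increase multiplies by 1.382.
Then a 13% decrease: 1.382 × 0.87 = 1.20234.
Overall factor 1.20234, i.e. 20.2%.

20.2%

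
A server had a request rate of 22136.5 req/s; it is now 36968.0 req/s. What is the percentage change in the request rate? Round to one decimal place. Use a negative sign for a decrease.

67.0%

Change: 36968.0 − 22136.5 = 14831.5.
Relative to the original: 14831.5 ÷ 22136.5 ≈ 67.0%.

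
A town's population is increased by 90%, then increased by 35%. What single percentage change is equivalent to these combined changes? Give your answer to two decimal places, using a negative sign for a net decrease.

156.50%

The combined multiplier is 1.9 × 1.35 = 2.565.
That corresponds to an increase of 156.50%.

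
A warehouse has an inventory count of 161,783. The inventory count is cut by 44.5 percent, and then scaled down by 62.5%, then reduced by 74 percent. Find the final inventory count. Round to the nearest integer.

Each change multiplies by a factor: 0.555 × 0.375 × 0.26 = 0.0541125.
161,783 × 0.0541125 = 8754.4825875 ≈ 8,754.

8,754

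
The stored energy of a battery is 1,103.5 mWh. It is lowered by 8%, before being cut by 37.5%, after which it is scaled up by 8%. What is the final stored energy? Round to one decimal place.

685.3 mWh

8% decrease: 1,103.5 × 0.92 = 1015.22.
37.5% decrease: 1015.22 × 0.625 = 634.5125.
After the 8% increase: 634.5125 × 1.08 = 685.2735 ≈ 685.3.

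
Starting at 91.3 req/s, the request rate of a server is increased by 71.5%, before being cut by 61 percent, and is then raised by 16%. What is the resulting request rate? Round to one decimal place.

Each change multiplies by a factor: 1.715 × 0.39 × 1.16 = 0.775866.
91.3 × 0.775866 = 70.8365658 ≈ 70.8.

70.8 req/s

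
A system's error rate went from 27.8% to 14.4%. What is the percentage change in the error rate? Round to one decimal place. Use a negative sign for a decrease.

The change is 14.4 − 27.8 = -13.4 percentage points.
Relative to the original 27.8%, that is -13.4 ÷ 27.8 ≈ -48.2%.

-48.2%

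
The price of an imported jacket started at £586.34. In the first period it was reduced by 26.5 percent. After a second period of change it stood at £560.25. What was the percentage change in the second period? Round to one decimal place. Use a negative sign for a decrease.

After the first period: £586.34 × 0.735 = £430.9599.
Second-period multiplier: £560.25 ÷ £430.9599 ≈ 1.3.
That is a change of 30.0%.

30.0%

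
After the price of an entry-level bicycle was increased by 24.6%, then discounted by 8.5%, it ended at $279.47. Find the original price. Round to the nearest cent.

$245.13

The overall multiplier applied was 1.246 × 0.915 = 1.14009.
So the original price was $279.47 ÷ 1.14009 ≈ $245.13.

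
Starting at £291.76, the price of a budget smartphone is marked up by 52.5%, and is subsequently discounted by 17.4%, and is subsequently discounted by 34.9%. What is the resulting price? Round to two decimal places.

£239.25

Apply the 52.5% increase: £291.76 × 1.525 = £444.934.
Apply the 17.4% decrease: £444.934 × 0.826 = £367.515484.
After the 34.9% decrease: £367.515484 × 0.651 = £239.252580084 ≈ £239.25.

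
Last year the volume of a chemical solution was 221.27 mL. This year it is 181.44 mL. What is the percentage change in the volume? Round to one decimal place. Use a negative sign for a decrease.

Change: 181.44 − 221.27 = -39.83.
Relative to the original: -39.83 ÷ 221.27 ≈ -18.0%.

-18.0%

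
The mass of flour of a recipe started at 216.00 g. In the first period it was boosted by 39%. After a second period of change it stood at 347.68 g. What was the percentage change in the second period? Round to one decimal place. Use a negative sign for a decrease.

After the first period: 216.00 × 1.39 = 300.24.
Second-period multiplier: 347.68 ÷ 300.24 ≈ 1.15801.
That is a change of 15.8%.

15.8%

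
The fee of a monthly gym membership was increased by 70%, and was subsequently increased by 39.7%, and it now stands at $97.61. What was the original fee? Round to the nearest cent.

$41.10

Undoing the 39.7% increase: $97.61 ÷ 1.397 ≈ $69.871152.
Undoing the 70% increase: $69.871152 ÷ 1.7 ≈ $41.10.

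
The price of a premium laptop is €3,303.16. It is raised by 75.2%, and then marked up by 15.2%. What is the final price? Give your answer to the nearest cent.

Each change multiplies by a factor: 1.752 × 1.152 = 2.018304.
€3,303.16 × 2.018304 = €6666.78104064 ≈ €6,666.78.

€6,666.78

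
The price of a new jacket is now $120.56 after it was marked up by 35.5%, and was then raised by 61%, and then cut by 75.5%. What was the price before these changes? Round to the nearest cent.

Undoing the 75.5% decrease: $120.56 ÷ 0.245 ≈ $492.081633.
Undoing the 61% increase: $492.081633 ÷ 1.61 ≈ $305.640766.
Undoing the 35.5% increase: $305.640766 ÷ 1.355 ≈ $225.57.

$225.57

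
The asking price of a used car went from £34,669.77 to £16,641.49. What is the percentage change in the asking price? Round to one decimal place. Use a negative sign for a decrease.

Change: £16,641.49 − £34,669.77 = -£18,028.28.
Relative to the original: -£18,028.28 ÷ £34,669.77 ≈ -52.0%.

-52.0%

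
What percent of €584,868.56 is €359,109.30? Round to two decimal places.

€359,109.30 ÷ €584,868.56 ≈ 61.40%.

61.40%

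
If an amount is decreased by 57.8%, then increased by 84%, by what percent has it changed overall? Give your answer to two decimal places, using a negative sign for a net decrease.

The combined multiplier is 0.422 × 1.84 = 0.77648.
That corresponds to a decrease of 22.35%.

-22.35%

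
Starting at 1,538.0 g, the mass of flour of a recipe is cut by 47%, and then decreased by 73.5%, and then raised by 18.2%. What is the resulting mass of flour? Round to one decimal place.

After the 47% decrease: 1,538.0 × 0.53 = 815.14.
After the 73.5% decrease: 815.14 × 0.265 = 216.0121.
After the 18.2% increase: 216.0121 × 1.182 = 255.3263022 ≈ 255.3.

255.3 g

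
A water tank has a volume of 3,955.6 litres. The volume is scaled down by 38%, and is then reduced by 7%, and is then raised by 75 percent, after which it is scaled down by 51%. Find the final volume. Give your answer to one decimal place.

1,955.8 litres

Each change multiplies by a factor: 0.62 × 0.93 × 1.75 × 0.49 = 0.4944345.
3,955.6 × 0.4944345 = 1955.7851082 ≈ 1,955.8.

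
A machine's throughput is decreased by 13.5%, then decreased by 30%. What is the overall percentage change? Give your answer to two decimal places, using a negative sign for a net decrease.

-39.45%

A 13.5% decrease multiplies by 0.865.
Then a 30% decrease: 0.865 × 0.7 = 0.6055.
Overall factor 0.6055, i.e. -39.45%.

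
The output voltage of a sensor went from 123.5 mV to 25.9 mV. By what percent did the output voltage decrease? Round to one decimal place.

Change: 25.9 − 123.5 = -97.6.
Relative to the original: -97.6 ÷ 123.5 ≈ -79.0%.
So the output voltage decreased by 79.0%.

79.0%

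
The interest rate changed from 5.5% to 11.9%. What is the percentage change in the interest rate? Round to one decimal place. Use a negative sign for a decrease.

116.4%

The change is 11.9 − 5.5 = 6.4 percentage points.
Relative to the original 5.5%, that is 6.4 ÷ 5.5 ≈ 116.4%.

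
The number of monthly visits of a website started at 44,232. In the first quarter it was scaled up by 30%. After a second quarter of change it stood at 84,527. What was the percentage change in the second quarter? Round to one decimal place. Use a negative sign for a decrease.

47.0%

After the first quarter: 44,232 × 1.3 = 57501.6.
Second-quarter multiplier: 84,527 ÷ 57501.6 ≈ 1.46999.
That is a change of 47.0%.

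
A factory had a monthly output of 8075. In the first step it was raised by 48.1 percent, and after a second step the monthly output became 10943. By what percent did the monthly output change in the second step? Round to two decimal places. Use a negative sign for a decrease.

After the first step: 8075 × 1.481 = 11959.075.
Second-step multiplier: 10943 ÷ 11959.075 ≈ 0.915037.
That is a change of -8.50%.

-8.50%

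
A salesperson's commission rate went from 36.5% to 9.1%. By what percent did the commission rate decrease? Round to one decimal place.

The change is 9.1 − 36.5 = -27.4 percentage points.
Relative to the original 36.5%, that is -27.4 ÷ 36.5 ≈ -75.1%.
So the commission rate fell by 75.1%.

75.1%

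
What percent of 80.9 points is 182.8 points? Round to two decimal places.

182.8 points ÷ 80.9 points ≈ 225.96%.

225.96%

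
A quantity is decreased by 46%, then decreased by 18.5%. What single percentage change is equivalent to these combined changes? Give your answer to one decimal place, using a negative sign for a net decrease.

A 46% decrease multiplies by 0.54.
Then an 18.5% decrease: 0.54 × 0.815 = 0.4401.
Overall factor 0.4401, i.e. -56.0%.

-56.0%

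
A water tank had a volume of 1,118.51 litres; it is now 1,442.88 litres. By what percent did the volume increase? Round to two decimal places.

29.00%

Change: 1,442.88 − 1,118.51 = 324.37.
Relative to the original: 324.37 ÷ 1,118.51 ≈ 29.00%.
So the volume increased by 29.00%.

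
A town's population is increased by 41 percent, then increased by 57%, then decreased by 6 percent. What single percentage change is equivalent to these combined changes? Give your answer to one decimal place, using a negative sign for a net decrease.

108.1%

A 41% increase multiplies by 1.41.
Then a 57% increase: 1.41 × 1.57 = 2.2137.
Then a 6% decrease: 2.2137 × 0.94 = 2.080878.
Overall factor 2.080878, i.e. 108.1%.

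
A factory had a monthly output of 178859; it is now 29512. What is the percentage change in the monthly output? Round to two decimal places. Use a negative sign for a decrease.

Change: 29512 − 178859 = -149347.
Relative to the original: -149347 ÷ 178859 ≈ -83.50%.

-83.50%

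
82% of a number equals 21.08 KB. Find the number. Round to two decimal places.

25.71 KB

21.08 KB ÷ 0.82 ≈ 25.71 KB.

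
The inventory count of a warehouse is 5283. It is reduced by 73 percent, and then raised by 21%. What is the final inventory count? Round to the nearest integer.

Each change multiplies by a factor: 0.27 × 1.21 = 0.3267.
5283 × 0.3267 = 1725.9561 ≈ 1726.

1726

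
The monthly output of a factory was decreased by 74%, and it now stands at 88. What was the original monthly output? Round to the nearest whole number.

The overall multiplier applied was 0.26.
So the original monthly output was 88 ÷ 0.26 ≈ 338.

338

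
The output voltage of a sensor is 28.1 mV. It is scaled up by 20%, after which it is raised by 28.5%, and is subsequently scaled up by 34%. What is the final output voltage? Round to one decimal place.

58.1 mV

Each change multiplies by a factor: 1.2 × 1.285 × 1.34 = 2.06628.
28.1 × 2.06628 = 58.062468 ≈ 58.1.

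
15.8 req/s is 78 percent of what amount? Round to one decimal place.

15.8 req/s ÷ 0.78 ≈ 20.3 req/s.

20.3 req/s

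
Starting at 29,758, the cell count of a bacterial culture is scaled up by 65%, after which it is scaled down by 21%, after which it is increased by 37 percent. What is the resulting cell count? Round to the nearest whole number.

53,142

Each change multiplies by a factor: 1.65 × 0.79 × 1.37 = 1.785795.
29,758 × 1.785795 = 53141.68761 ≈ 53,142.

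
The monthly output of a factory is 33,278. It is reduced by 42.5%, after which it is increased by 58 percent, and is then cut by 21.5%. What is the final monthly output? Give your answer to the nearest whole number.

Each change multiplies by a factor: 0.575 × 1.58 × 0.785 = 0.7131725.
33,278 × 0.7131725 = 23732.954455 ≈ 23,733.

23,733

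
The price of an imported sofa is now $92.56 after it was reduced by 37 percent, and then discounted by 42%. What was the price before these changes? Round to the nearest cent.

Undoing the 42% decrease: $92.56 ÷ 0.58 ≈ $159.586207.
Undoing the 37% decrease: $159.586207 ÷ 0.63 ≈ $253.31.

$253.31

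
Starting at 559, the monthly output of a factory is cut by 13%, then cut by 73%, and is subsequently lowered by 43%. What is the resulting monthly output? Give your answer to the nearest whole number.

75

After the 13% decrease: 559 × 0.87 = 486.33.
After the 73% decrease: 486.33 × 0.27 = 131.3091.
After the 43% decrease: 131.3091 × 0.57 = 74.846187 ≈ 75.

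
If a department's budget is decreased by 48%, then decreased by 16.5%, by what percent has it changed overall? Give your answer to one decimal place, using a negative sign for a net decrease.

-56.6%

The combined multiplier is 0.52 × 0.835 = 0.4342.
That corresponds to a decrease of 56.6%.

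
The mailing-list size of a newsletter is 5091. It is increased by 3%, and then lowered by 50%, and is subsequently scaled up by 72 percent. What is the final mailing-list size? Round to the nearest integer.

4510

Each change multiplies by a factor: 1.03 × 0.5 × 1.72 = 0.8858.
5091 × 0.8858 = 4509.6078 ≈ 4510.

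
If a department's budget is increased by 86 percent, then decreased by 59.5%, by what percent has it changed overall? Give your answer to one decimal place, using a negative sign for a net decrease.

-24.7%

The combined multiplier is 1.86 × 0.405 = 0.7533.
That corresponds to a decrease of 24.7%.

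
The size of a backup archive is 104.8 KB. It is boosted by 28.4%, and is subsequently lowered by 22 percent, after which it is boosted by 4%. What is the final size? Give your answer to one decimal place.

109.2 KB

28.4% increase: 104.8 × 1.284 = 134.5632.
Apply the 22% decrease: 134.5632 × 0.78 = 104.959296.
After the 4% increase: 104.959296 × 1.04 = 109.15766784 ≈ 109.2.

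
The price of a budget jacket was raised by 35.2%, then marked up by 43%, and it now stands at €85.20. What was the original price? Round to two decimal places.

The overall multiplier applied was 1.352 × 1.43 = 1.93336.
So the original price was €85.20 ÷ 1.93336 ≈ €44.07.

€44.07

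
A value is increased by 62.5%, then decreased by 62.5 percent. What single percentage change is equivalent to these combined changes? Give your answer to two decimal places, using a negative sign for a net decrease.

-39.06%

A 62.5% increase multiplies by 1.625.
Then a 62.5% decrease: 1.625 × 0.375 = 0.609375.
Overall factor 0.609375, i.e. -39.06%.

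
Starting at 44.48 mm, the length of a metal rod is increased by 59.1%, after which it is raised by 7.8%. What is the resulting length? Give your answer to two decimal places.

76.29 mm

Each change multiplies by a factor: 1.591 × 1.078 = 1.715098.
44.48 × 1.715098 = 76.28755904 ≈ 76.29.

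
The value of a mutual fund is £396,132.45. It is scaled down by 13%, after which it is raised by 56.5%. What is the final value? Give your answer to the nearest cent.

£539,354.14

Each change multiplies by a factor: 0.87 × 1.565 = 1.36155.
£396,132.45 × 1.36155 = £539354.1372975 ≈ £539,354.14.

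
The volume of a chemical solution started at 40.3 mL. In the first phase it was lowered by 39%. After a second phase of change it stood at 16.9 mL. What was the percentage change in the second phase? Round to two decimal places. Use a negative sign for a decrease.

After the first phase: 40.3 × 0.61 = 24.583.
Second-phase multiplier: 16.9 ÷ 24.583 ≈ 0.687467.
That is a change of -31.25%.

-31.25%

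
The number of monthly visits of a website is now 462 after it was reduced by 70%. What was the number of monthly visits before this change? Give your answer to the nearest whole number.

1540

The overall multiplier applied was 0.3.
So the original number of monthly visits was 462 ÷ 0.3 = 1540.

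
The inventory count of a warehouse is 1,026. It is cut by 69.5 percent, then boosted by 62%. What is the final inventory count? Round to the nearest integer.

507

After the 69.5% decrease: 1,026 × 0.305 = 312.93.
62% increase: 312.93 × 1.62 = 506.9466 ≈ 507.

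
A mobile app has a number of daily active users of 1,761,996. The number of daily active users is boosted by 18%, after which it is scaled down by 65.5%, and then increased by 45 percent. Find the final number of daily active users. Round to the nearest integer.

1,040,097

Each change multiplies by a factor: 1.18 × 0.345 × 1.45 = 0.590295.
1,761,996 × 0.590295 = 1040097.42882 ≈ 1,040,097.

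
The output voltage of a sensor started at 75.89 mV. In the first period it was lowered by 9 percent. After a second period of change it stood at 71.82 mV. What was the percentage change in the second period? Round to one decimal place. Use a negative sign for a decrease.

After the first period: 75.89 × 0.91 = 69.0599.
Second-period multiplier: 71.82 ÷ 69.0599 ≈ 1.03997.
That is a change of 4.0%.

4.0%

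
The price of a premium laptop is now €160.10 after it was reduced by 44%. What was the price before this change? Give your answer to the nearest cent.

The overall multiplier applied was 0.56.
So the original price was €160.10 ÷ 0.56 ≈ €285.89.

€285.89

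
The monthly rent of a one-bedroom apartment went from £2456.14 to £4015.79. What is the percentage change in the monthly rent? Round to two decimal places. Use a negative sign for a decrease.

63.50%

Change: £4015.79 − £2456.14 = £1559.65.
Relative to the original: £1559.65 ÷ £2456.14 ≈ 63.50%.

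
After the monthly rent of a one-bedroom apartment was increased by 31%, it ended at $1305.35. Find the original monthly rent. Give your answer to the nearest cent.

The overall multiplier applied was 1.31.
So the original monthly rent was $1305.35 ÷ 1.31 ≈ $996.45.

$996.45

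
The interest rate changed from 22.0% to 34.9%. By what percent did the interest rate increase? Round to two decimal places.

58.64%

The change is 34.9 − 22.0 = 12.9 percentage points.
Relative to the original 22.0%, that is 12.9 ÷ 22.0 ≈ 58.64%.
So the interest rate rose by 58.64%.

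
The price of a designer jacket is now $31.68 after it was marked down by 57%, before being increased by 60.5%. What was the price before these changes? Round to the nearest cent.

The overall multiplier applied was 0.43 × 1.605 = 0.69015.
So the original price was $31.68 ÷ 0.69015 ≈ $45.90.

$45.90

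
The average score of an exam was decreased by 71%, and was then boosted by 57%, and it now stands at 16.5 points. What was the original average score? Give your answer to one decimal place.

36.2 points

Undoing the 57% increase: 16.5 ÷ 1.57 ≈ 10.509554.
Undoing the 71% decrease: 10.509554 ÷ 0.29 ≈ 36.2 points.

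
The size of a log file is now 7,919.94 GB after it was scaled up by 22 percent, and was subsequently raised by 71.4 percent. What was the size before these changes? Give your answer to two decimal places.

3,787.49 GB

The overall multiplier applied was 1.22 × 1.714 = 2.09108.
So the original size was 7,919.94 ÷ 2.09108 ≈ 3,787.49 GB.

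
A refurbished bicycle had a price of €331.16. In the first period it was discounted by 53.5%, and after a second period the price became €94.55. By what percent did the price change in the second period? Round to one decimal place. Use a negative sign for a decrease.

After the first period: €331.16 × 0.465 = €153.9894.
Second-period multiplier: €94.55 ÷ €153.9894 ≈ 0.614.
That is a change of -38.6%.

-38.6%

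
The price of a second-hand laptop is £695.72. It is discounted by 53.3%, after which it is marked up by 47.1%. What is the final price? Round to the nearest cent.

£477.93

After the 53.3% decrease: £695.72 × 0.467 = £324.90124.
Apply the 47.1% increase: £324.90124 × 1.471 = £477.92972404 ≈ £477.93.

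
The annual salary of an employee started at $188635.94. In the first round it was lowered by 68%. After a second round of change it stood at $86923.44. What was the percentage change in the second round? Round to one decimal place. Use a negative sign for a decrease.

44.0%

After the first round: $188635.94 × 0.32 = $60363.5008.
Second-round multiplier: $86923.44 ÷ $60363.5008 ≈ 1.44.
That is a change of 44.0%.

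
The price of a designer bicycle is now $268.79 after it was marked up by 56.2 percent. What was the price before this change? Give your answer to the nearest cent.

$172.08

The overall multiplier applied was 1.562.
So the original price was $268.79 ÷ 1.562 ≈ $172.08.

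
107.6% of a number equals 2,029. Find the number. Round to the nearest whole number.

2,029 ÷ 1.076 ≈ 1,886.

1,886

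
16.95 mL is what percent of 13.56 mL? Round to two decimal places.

125.00%

16.95 mL ÷ 13.56 mL = 125.00%.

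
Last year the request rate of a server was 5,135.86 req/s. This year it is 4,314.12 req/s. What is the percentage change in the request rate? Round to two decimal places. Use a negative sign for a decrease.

-16.00%

Change: 4,314.12 − 5,135.86 = -821.74.
Relative to the original: -821.74 ÷ 5,135.86 ≈ -16.00%.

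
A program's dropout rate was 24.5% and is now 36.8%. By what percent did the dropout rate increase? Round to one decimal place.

The change is 36.8 − 24.5 = 12.3 percentage points.
Relative to the original 24.5%, that is 12.3 ÷ 24.5 ≈ 50.2%.
So the dropout rate rose by 50.2%.

50.2%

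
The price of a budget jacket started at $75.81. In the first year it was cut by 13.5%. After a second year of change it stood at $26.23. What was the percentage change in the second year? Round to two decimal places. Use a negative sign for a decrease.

-60.00%

After the first year: $75.81 × 0.865 = $65.57565.
Second-year multiplier: $26.23 ÷ $65.57565 ≈ 0.399996.
That is a change of -60.00%.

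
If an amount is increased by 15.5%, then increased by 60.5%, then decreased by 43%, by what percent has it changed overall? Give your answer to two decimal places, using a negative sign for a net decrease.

5.67%

A 15.5% increase multiplies by 1.155.
Then a 60.5% increase: 1.155 × 1.605 = 1.853775.
Then a 43% decrease: 1.853775 × 0.57 = 1.05665175.
Overall factor 1.05665175, i.e. 5.67%.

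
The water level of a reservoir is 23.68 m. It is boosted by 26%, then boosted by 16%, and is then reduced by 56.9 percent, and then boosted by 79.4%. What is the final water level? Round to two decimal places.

26.76 m

After the 26% increase: 23.68 × 1.26 = 29.8368.
16% increase: 29.8368 × 1.16 = 34.610688.
56.9% decrease: 34.610688 × 0.431 = 14.917206528.
After the 79.4% increase: 14.917206528 × 1.794 = 26.761468511232 ≈ 26.76.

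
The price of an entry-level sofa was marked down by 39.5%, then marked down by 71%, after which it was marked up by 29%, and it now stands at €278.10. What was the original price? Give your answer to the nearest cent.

Undoing the 29% increase: €278.10 ÷ 1.29 ≈ €215.581395.
Undoing the 71% decrease: €215.581395 ÷ 0.29 ≈ €743.384121.
Undoing the 39.5% decrease: €743.384121 ÷ 0.605 ≈ €1228.73.

€1228.73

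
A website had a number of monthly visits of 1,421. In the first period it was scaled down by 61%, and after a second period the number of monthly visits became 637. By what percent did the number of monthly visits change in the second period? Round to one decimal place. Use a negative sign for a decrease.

14.9%

After the first period: 1,421 × 0.39 = 554.19.
Second-period multiplier: 637 ÷ 554.19 ≈ 1.14943.
That is a change of 14.9%.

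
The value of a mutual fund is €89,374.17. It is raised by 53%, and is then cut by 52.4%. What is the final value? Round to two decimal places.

€65,089.42

After the 53% increase: €89,374.17 × 1.53 = €136742.4801.
52.4% decrease: €136742.4801 × 0.476 = €65089.4205276 ≈ €65,089.42.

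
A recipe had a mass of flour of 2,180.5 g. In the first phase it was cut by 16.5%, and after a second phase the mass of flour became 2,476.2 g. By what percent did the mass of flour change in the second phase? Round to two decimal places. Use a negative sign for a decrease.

After the first phase: 2,180.5 × 0.835 = 1820.7175.
Second-phase multiplier: 2,476.2 ÷ 1820.7175 ≈ 1.360013.
That is a change of 36.00%.

36.00%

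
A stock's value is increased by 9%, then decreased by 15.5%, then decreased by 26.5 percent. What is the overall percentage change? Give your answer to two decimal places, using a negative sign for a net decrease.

-32.30%

A 9% increase multiplies by 1.09.
Then a 15.5% decrease: 1.09 × 0.845 = 0.92105.
Then a 26.5% decrease: 0.92105 × 0.735 = 0.67697175.
Overall factor 0.67697175, i.e. -32.30%.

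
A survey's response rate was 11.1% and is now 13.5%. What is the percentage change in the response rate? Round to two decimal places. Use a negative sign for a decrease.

21.62%

The change is 13.5 − 11.1 = 2.4 percentage points.
Relative to the original 11.1%, that is 2.4 ÷ 11.1 ≈ 21.62%.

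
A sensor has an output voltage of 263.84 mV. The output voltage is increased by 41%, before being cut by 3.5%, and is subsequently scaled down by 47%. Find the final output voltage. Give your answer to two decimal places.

Apply the 41% increase: 263.84 × 1.41 = 372.0144.
Apply the 3.5% decrease: 372.0144 × 0.965 = 358.993896.
Apply the 47% decrease: 358.993896 × 0.53 = 190.26676488 ≈ 190.27.

190.27 mV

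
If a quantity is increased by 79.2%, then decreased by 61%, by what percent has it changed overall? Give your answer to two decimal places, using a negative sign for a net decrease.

-30.11%

The combined multiplier is 1.792 × 0.39 = 0.69888.
That corresponds to a decrease of 30.11%.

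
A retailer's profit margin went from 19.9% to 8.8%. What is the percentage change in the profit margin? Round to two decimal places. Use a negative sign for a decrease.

The change is 8.8 − 19.9 = -11.1 percentage points.
Relative to the original 19.9%, that is -11.1 ÷ 19.9 ≈ -55.78%.

-55.78%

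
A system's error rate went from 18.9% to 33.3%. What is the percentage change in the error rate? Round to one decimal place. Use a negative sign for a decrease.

76.2%

The change is 33.3 − 18.9 = 14.4 percentage points.
Relative to the original 18.9%, that is 14.4 ÷ 18.9 ≈ 76.2%.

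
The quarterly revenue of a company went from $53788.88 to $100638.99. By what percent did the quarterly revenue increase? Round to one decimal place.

87.1%

Change: $100638.99 − $53788.88 = $46850.11.
Relative to the original: $46850.11 ÷ $53788.88 ≈ 87.1%.
So the quarterly revenue increased by 87.1%.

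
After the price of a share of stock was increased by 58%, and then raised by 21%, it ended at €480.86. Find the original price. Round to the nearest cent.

€251.52

The overall multiplier applied was 1.58 × 1.21 = 1.9118.
So the original price was €480.86 ÷ 1.9118 ≈ €251.52.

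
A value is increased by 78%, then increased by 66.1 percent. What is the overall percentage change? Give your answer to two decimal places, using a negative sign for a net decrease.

195.66%

A 78% increase multiplies by 1.78.
Then a 66.1% increase: 1.78 × 1.661 = 2.95658.
Overall factor 2.95658, i.e. 195.66%.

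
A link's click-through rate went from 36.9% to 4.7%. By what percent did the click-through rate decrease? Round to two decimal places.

The change is 4.7 − 36.9 = -32.2 percentage points.
Relative to the original 36.9%, that is -32.2 ÷ 36.9 ≈ -87.26%.
So the click-through rate fell by 87.26%.

87.26%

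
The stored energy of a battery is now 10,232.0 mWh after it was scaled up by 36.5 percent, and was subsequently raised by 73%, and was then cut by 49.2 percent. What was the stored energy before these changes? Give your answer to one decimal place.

The overall multiplier applied was 1.365 × 1.73 × 0.508 = 1.1996166.
So the original stored energy was 10,232.0 ÷ 1.1996166 ≈ 8,529.4 mWh.

8,529.4 mWh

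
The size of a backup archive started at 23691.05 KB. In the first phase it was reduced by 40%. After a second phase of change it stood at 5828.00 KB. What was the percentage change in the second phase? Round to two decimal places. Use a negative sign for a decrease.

-59.00%

After the first phase: 23691.05 × 0.6 = 14214.63.
Second-phase multiplier: 5828.00 ÷ 14214.63 ≈ 0.41.
That is a change of -59.00%.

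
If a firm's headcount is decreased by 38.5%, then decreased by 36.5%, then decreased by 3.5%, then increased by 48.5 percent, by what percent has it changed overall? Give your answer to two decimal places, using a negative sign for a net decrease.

-44.04%

The combined multiplier is 0.615 × 0.635 × 0.965 × 1.485 = 0.559632088125.
That corresponds to a decrease of 44.04%.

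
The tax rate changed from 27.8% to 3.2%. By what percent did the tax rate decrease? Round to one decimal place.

The change is 3.2 − 27.8 = -24.6 percentage points.
Relative to the original 27.8%, that is -24.6 ÷ 27.8 ≈ -88.5%.
So the tax rate fell by 88.5%.

88.5%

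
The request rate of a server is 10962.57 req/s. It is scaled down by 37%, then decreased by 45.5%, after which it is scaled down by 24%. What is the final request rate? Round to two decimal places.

37% decrease: 10962.57 × 0.63 = 6906.4191.
After the 45.5% decrease: 6906.4191 × 0.545 = 3763.9984095.
24% decrease: 3763.9984095 × 0.76 = 2860.63879122 ≈ 2860.64.

2860.64 req/s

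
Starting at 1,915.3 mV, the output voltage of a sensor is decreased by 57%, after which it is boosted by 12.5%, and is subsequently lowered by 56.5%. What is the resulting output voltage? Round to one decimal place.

Each change multiplies by a factor: 0.43 × 1.125 × 0.435 = 0.21043125.
1,915.3 × 0.21043125 = 403.038973125 ≈ 403.0.

403.0 mV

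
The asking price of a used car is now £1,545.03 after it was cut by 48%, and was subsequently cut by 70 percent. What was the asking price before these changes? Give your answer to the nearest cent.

The overall multiplier applied was 0.52 × 0.3 = 0.156.
So the original asking price was £1,545.03 ÷ 0.156 ≈ £9,904.04.

£9,904.04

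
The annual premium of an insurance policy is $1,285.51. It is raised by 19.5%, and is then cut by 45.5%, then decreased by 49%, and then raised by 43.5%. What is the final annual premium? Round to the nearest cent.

19.5% increase: $1,285.51 × 1.195 = $1536.18445.
Apply the 45.5% decrease: $1536.18445 × 0.545 = $837.22052525.
Apply the 49% decrease: $837.22052525 × 0.51 = $426.9824678775.
After the 43.5% increase: $426.9824678775 × 1.435 = $612.7198414042125 ≈ $612.72.

$612.72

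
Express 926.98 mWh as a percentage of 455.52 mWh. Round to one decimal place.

203.5%

926.98 mWh ÷ 455.52 mWh ≈ 203.5%.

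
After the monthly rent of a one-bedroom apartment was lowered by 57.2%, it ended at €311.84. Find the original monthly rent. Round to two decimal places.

The overall multiplier applied was 0.428.
So the original monthly rent was €311.84 ÷ 0.428 ≈ €728.60.

€728.60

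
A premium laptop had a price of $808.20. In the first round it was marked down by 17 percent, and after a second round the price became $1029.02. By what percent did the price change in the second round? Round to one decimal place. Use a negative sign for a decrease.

After the first round: $808.20 × 0.83 = $670.806.
Second-round multiplier: $1029.02 ÷ $670.806 ≈ 1.53401.
That is a change of 53.4%.

53.4%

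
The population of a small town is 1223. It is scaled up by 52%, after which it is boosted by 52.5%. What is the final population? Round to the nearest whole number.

2835

Each change multiplies by a factor: 1.52 × 1.525 = 2.318.
1223 × 2.318 = 2834.914 ≈ 2835.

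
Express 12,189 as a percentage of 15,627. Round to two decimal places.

78.00%

12,189 ÷ 15,627 ≈ 78.00%.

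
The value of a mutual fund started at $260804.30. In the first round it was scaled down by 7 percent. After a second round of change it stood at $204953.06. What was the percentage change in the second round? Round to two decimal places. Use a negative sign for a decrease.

After the first round: $260804.30 × 0.93 = $242547.999.
Second-round multiplier: $204953.06 ÷ $242547.999 ≈ 0.845.
That is a change of -15.50%.

-15.50%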